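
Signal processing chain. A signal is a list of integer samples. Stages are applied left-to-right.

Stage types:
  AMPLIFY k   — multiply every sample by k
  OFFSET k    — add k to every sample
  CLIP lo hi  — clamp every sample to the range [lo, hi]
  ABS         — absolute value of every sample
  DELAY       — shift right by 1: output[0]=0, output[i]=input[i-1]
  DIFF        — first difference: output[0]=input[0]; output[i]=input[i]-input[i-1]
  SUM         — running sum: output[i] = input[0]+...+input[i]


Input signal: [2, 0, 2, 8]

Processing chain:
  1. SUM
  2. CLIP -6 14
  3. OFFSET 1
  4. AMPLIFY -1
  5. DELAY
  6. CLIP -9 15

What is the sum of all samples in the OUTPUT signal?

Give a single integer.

Input: [2, 0, 2, 8]
Stage 1 (SUM): sum[0..0]=2, sum[0..1]=2, sum[0..2]=4, sum[0..3]=12 -> [2, 2, 4, 12]
Stage 2 (CLIP -6 14): clip(2,-6,14)=2, clip(2,-6,14)=2, clip(4,-6,14)=4, clip(12,-6,14)=12 -> [2, 2, 4, 12]
Stage 3 (OFFSET 1): 2+1=3, 2+1=3, 4+1=5, 12+1=13 -> [3, 3, 5, 13]
Stage 4 (AMPLIFY -1): 3*-1=-3, 3*-1=-3, 5*-1=-5, 13*-1=-13 -> [-3, -3, -5, -13]
Stage 5 (DELAY): [0, -3, -3, -5] = [0, -3, -3, -5] -> [0, -3, -3, -5]
Stage 6 (CLIP -9 15): clip(0,-9,15)=0, clip(-3,-9,15)=-3, clip(-3,-9,15)=-3, clip(-5,-9,15)=-5 -> [0, -3, -3, -5]
Output sum: -11

Answer: -11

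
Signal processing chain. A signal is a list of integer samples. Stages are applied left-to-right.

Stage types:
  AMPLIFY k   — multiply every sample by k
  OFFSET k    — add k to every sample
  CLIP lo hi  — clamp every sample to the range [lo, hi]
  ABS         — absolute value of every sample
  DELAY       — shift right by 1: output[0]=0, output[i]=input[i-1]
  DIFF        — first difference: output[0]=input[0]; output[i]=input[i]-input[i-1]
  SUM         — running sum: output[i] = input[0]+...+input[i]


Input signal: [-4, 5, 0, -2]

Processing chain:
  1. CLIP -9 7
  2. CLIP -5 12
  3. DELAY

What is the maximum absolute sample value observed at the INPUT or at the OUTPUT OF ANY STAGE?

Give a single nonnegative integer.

Answer: 5

Derivation:
Input: [-4, 5, 0, -2] (max |s|=5)
Stage 1 (CLIP -9 7): clip(-4,-9,7)=-4, clip(5,-9,7)=5, clip(0,-9,7)=0, clip(-2,-9,7)=-2 -> [-4, 5, 0, -2] (max |s|=5)
Stage 2 (CLIP -5 12): clip(-4,-5,12)=-4, clip(5,-5,12)=5, clip(0,-5,12)=0, clip(-2,-5,12)=-2 -> [-4, 5, 0, -2] (max |s|=5)
Stage 3 (DELAY): [0, -4, 5, 0] = [0, -4, 5, 0] -> [0, -4, 5, 0] (max |s|=5)
Overall max amplitude: 5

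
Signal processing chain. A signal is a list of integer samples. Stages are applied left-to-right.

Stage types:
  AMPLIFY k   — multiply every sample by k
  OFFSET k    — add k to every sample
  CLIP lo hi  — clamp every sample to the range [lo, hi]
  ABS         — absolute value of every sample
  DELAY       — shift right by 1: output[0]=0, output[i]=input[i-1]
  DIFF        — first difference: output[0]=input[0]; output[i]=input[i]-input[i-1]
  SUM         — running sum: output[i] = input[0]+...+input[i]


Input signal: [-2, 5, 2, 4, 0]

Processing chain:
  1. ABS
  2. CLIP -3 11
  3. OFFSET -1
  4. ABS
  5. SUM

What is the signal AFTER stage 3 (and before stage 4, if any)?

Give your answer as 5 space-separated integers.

Input: [-2, 5, 2, 4, 0]
Stage 1 (ABS): |-2|=2, |5|=5, |2|=2, |4|=4, |0|=0 -> [2, 5, 2, 4, 0]
Stage 2 (CLIP -3 11): clip(2,-3,11)=2, clip(5,-3,11)=5, clip(2,-3,11)=2, clip(4,-3,11)=4, clip(0,-3,11)=0 -> [2, 5, 2, 4, 0]
Stage 3 (OFFSET -1): 2+-1=1, 5+-1=4, 2+-1=1, 4+-1=3, 0+-1=-1 -> [1, 4, 1, 3, -1]

Answer: 1 4 1 3 -1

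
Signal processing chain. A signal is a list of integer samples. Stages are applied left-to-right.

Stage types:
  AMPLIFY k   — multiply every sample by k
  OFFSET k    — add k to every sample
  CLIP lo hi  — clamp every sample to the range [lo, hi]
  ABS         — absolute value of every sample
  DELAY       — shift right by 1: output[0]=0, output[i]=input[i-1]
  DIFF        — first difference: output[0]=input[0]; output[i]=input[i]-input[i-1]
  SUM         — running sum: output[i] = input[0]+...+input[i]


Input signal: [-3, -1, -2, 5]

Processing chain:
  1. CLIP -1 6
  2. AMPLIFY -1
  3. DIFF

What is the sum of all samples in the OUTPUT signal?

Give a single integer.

Answer: -5

Derivation:
Input: [-3, -1, -2, 5]
Stage 1 (CLIP -1 6): clip(-3,-1,6)=-1, clip(-1,-1,6)=-1, clip(-2,-1,6)=-1, clip(5,-1,6)=5 -> [-1, -1, -1, 5]
Stage 2 (AMPLIFY -1): -1*-1=1, -1*-1=1, -1*-1=1, 5*-1=-5 -> [1, 1, 1, -5]
Stage 3 (DIFF): s[0]=1, 1-1=0, 1-1=0, -5-1=-6 -> [1, 0, 0, -6]
Output sum: -5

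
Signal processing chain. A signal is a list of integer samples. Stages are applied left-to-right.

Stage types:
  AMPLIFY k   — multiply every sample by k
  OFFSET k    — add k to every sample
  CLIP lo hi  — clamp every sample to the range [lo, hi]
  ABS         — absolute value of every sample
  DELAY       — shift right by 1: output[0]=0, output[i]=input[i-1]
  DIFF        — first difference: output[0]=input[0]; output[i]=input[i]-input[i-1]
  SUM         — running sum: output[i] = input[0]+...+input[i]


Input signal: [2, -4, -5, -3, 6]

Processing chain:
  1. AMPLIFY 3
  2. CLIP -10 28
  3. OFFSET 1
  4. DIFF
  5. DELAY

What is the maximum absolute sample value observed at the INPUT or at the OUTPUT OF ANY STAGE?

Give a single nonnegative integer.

Input: [2, -4, -5, -3, 6] (max |s|=6)
Stage 1 (AMPLIFY 3): 2*3=6, -4*3=-12, -5*3=-15, -3*3=-9, 6*3=18 -> [6, -12, -15, -9, 18] (max |s|=18)
Stage 2 (CLIP -10 28): clip(6,-10,28)=6, clip(-12,-10,28)=-10, clip(-15,-10,28)=-10, clip(-9,-10,28)=-9, clip(18,-10,28)=18 -> [6, -10, -10, -9, 18] (max |s|=18)
Stage 3 (OFFSET 1): 6+1=7, -10+1=-9, -10+1=-9, -9+1=-8, 18+1=19 -> [7, -9, -9, -8, 19] (max |s|=19)
Stage 4 (DIFF): s[0]=7, -9-7=-16, -9--9=0, -8--9=1, 19--8=27 -> [7, -16, 0, 1, 27] (max |s|=27)
Stage 5 (DELAY): [0, 7, -16, 0, 1] = [0, 7, -16, 0, 1] -> [0, 7, -16, 0, 1] (max |s|=16)
Overall max amplitude: 27

Answer: 27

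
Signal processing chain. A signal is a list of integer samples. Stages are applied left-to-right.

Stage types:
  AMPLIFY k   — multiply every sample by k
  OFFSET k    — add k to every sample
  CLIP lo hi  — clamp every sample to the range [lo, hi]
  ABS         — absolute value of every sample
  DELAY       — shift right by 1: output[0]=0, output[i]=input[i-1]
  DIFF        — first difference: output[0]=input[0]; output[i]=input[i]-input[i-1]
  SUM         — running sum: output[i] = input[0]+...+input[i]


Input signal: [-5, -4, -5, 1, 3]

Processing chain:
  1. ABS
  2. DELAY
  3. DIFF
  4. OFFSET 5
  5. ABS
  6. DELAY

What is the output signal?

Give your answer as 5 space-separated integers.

Answer: 0 5 10 4 6

Derivation:
Input: [-5, -4, -5, 1, 3]
Stage 1 (ABS): |-5|=5, |-4|=4, |-5|=5, |1|=1, |3|=3 -> [5, 4, 5, 1, 3]
Stage 2 (DELAY): [0, 5, 4, 5, 1] = [0, 5, 4, 5, 1] -> [0, 5, 4, 5, 1]
Stage 3 (DIFF): s[0]=0, 5-0=5, 4-5=-1, 5-4=1, 1-5=-4 -> [0, 5, -1, 1, -4]
Stage 4 (OFFSET 5): 0+5=5, 5+5=10, -1+5=4, 1+5=6, -4+5=1 -> [5, 10, 4, 6, 1]
Stage 5 (ABS): |5|=5, |10|=10, |4|=4, |6|=6, |1|=1 -> [5, 10, 4, 6, 1]
Stage 6 (DELAY): [0, 5, 10, 4, 6] = [0, 5, 10, 4, 6] -> [0, 5, 10, 4, 6]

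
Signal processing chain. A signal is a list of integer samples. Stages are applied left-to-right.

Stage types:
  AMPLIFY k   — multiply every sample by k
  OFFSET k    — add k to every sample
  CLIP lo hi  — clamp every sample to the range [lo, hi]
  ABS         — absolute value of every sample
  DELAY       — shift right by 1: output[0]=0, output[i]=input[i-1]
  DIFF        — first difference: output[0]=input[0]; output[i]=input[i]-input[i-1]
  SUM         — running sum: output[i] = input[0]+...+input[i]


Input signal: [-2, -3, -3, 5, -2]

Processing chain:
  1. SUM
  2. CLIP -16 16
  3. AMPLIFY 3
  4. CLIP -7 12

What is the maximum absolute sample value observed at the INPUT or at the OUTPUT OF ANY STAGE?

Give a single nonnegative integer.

Answer: 24

Derivation:
Input: [-2, -3, -3, 5, -2] (max |s|=5)
Stage 1 (SUM): sum[0..0]=-2, sum[0..1]=-5, sum[0..2]=-8, sum[0..3]=-3, sum[0..4]=-5 -> [-2, -5, -8, -3, -5] (max |s|=8)
Stage 2 (CLIP -16 16): clip(-2,-16,16)=-2, clip(-5,-16,16)=-5, clip(-8,-16,16)=-8, clip(-3,-16,16)=-3, clip(-5,-16,16)=-5 -> [-2, -5, -8, -3, -5] (max |s|=8)
Stage 3 (AMPLIFY 3): -2*3=-6, -5*3=-15, -8*3=-24, -3*3=-9, -5*3=-15 -> [-6, -15, -24, -9, -15] (max |s|=24)
Stage 4 (CLIP -7 12): clip(-6,-7,12)=-6, clip(-15,-7,12)=-7, clip(-24,-7,12)=-7, clip(-9,-7,12)=-7, clip(-15,-7,12)=-7 -> [-6, -7, -7, -7, -7] (max |s|=7)
Overall max amplitude: 24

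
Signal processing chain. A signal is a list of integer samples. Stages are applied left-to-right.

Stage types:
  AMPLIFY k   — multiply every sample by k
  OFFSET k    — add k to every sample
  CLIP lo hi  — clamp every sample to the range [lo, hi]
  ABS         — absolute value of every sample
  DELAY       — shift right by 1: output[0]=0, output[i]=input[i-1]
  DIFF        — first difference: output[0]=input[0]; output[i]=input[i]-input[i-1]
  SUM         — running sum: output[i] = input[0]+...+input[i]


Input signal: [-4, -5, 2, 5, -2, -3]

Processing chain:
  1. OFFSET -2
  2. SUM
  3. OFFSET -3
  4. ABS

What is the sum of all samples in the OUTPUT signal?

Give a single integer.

Answer: 93

Derivation:
Input: [-4, -5, 2, 5, -2, -3]
Stage 1 (OFFSET -2): -4+-2=-6, -5+-2=-7, 2+-2=0, 5+-2=3, -2+-2=-4, -3+-2=-5 -> [-6, -7, 0, 3, -4, -5]
Stage 2 (SUM): sum[0..0]=-6, sum[0..1]=-13, sum[0..2]=-13, sum[0..3]=-10, sum[0..4]=-14, sum[0..5]=-19 -> [-6, -13, -13, -10, -14, -19]
Stage 3 (OFFSET -3): -6+-3=-9, -13+-3=-16, -13+-3=-16, -10+-3=-13, -14+-3=-17, -19+-3=-22 -> [-9, -16, -16, -13, -17, -22]
Stage 4 (ABS): |-9|=9, |-16|=16, |-16|=16, |-13|=13, |-17|=17, |-22|=22 -> [9, 16, 16, 13, 17, 22]
Output sum: 93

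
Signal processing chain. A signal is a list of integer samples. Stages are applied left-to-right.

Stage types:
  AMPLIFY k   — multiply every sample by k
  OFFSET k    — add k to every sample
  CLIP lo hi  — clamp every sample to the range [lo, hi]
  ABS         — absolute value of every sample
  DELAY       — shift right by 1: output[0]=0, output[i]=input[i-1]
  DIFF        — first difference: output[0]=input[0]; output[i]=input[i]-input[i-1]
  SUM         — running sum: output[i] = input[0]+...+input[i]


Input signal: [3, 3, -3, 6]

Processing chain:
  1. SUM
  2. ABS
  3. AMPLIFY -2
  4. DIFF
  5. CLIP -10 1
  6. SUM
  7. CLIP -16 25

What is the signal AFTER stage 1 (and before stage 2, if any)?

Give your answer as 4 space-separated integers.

Answer: 3 6 3 9

Derivation:
Input: [3, 3, -3, 6]
Stage 1 (SUM): sum[0..0]=3, sum[0..1]=6, sum[0..2]=3, sum[0..3]=9 -> [3, 6, 3, 9]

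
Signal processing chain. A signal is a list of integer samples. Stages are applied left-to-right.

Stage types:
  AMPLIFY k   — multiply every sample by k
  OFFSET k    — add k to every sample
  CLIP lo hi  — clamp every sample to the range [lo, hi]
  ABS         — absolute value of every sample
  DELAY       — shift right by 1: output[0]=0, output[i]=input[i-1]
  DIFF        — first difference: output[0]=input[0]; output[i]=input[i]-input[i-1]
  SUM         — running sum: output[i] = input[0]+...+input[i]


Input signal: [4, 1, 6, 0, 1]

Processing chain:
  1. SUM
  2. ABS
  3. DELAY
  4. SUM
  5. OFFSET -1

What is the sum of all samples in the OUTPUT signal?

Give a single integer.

Answer: 59

Derivation:
Input: [4, 1, 6, 0, 1]
Stage 1 (SUM): sum[0..0]=4, sum[0..1]=5, sum[0..2]=11, sum[0..3]=11, sum[0..4]=12 -> [4, 5, 11, 11, 12]
Stage 2 (ABS): |4|=4, |5|=5, |11|=11, |11|=11, |12|=12 -> [4, 5, 11, 11, 12]
Stage 3 (DELAY): [0, 4, 5, 11, 11] = [0, 4, 5, 11, 11] -> [0, 4, 5, 11, 11]
Stage 4 (SUM): sum[0..0]=0, sum[0..1]=4, sum[0..2]=9, sum[0..3]=20, sum[0..4]=31 -> [0, 4, 9, 20, 31]
Stage 5 (OFFSET -1): 0+-1=-1, 4+-1=3, 9+-1=8, 20+-1=19, 31+-1=30 -> [-1, 3, 8, 19, 30]
Output sum: 59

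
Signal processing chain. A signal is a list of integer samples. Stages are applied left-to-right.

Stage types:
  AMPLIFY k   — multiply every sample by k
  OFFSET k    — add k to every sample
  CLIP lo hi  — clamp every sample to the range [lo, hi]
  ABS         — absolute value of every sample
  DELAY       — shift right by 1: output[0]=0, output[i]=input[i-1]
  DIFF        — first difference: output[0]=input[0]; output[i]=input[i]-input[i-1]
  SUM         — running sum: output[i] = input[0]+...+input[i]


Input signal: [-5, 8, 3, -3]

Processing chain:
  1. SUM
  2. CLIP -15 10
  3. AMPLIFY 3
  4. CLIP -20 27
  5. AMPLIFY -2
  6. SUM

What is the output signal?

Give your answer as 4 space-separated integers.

Answer: 30 12 -24 -42

Derivation:
Input: [-5, 8, 3, -3]
Stage 1 (SUM): sum[0..0]=-5, sum[0..1]=3, sum[0..2]=6, sum[0..3]=3 -> [-5, 3, 6, 3]
Stage 2 (CLIP -15 10): clip(-5,-15,10)=-5, clip(3,-15,10)=3, clip(6,-15,10)=6, clip(3,-15,10)=3 -> [-5, 3, 6, 3]
Stage 3 (AMPLIFY 3): -5*3=-15, 3*3=9, 6*3=18, 3*3=9 -> [-15, 9, 18, 9]
Stage 4 (CLIP -20 27): clip(-15,-20,27)=-15, clip(9,-20,27)=9, clip(18,-20,27)=18, clip(9,-20,27)=9 -> [-15, 9, 18, 9]
Stage 5 (AMPLIFY -2): -15*-2=30, 9*-2=-18, 18*-2=-36, 9*-2=-18 -> [30, -18, -36, -18]
Stage 6 (SUM): sum[0..0]=30, sum[0..1]=12, sum[0..2]=-24, sum[0..3]=-42 -> [30, 12, -24, -42]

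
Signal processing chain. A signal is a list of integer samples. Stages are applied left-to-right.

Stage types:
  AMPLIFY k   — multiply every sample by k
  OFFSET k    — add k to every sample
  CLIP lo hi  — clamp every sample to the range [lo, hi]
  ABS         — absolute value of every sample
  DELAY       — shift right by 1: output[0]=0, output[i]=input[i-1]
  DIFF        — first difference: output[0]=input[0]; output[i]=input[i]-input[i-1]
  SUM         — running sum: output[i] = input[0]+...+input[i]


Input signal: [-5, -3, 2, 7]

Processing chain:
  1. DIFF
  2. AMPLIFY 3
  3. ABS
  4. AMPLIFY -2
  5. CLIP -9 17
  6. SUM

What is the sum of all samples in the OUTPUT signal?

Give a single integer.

Answer: -90

Derivation:
Input: [-5, -3, 2, 7]
Stage 1 (DIFF): s[0]=-5, -3--5=2, 2--3=5, 7-2=5 -> [-5, 2, 5, 5]
Stage 2 (AMPLIFY 3): -5*3=-15, 2*3=6, 5*3=15, 5*3=15 -> [-15, 6, 15, 15]
Stage 3 (ABS): |-15|=15, |6|=6, |15|=15, |15|=15 -> [15, 6, 15, 15]
Stage 4 (AMPLIFY -2): 15*-2=-30, 6*-2=-12, 15*-2=-30, 15*-2=-30 -> [-30, -12, -30, -30]
Stage 5 (CLIP -9 17): clip(-30,-9,17)=-9, clip(-12,-9,17)=-9, clip(-30,-9,17)=-9, clip(-30,-9,17)=-9 -> [-9, -9, -9, -9]
Stage 6 (SUM): sum[0..0]=-9, sum[0..1]=-18, sum[0..2]=-27, sum[0..3]=-36 -> [-9, -18, -27, -36]
Output sum: -90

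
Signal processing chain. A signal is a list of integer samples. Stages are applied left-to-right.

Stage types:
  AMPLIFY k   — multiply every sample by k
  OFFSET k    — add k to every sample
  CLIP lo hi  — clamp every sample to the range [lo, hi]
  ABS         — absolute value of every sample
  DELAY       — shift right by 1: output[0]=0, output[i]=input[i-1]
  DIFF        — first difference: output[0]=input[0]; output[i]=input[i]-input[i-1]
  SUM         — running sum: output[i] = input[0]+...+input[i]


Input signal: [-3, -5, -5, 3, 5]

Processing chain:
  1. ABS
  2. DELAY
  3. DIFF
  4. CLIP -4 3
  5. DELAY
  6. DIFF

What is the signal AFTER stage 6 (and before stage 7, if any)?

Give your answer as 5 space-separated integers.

Input: [-3, -5, -5, 3, 5]
Stage 1 (ABS): |-3|=3, |-5|=5, |-5|=5, |3|=3, |5|=5 -> [3, 5, 5, 3, 5]
Stage 2 (DELAY): [0, 3, 5, 5, 3] = [0, 3, 5, 5, 3] -> [0, 3, 5, 5, 3]
Stage 3 (DIFF): s[0]=0, 3-0=3, 5-3=2, 5-5=0, 3-5=-2 -> [0, 3, 2, 0, -2]
Stage 4 (CLIP -4 3): clip(0,-4,3)=0, clip(3,-4,3)=3, clip(2,-4,3)=2, clip(0,-4,3)=0, clip(-2,-4,3)=-2 -> [0, 3, 2, 0, -2]
Stage 5 (DELAY): [0, 0, 3, 2, 0] = [0, 0, 3, 2, 0] -> [0, 0, 3, 2, 0]
Stage 6 (DIFF): s[0]=0, 0-0=0, 3-0=3, 2-3=-1, 0-2=-2 -> [0, 0, 3, -1, -2]

Answer: 0 0 3 -1 -2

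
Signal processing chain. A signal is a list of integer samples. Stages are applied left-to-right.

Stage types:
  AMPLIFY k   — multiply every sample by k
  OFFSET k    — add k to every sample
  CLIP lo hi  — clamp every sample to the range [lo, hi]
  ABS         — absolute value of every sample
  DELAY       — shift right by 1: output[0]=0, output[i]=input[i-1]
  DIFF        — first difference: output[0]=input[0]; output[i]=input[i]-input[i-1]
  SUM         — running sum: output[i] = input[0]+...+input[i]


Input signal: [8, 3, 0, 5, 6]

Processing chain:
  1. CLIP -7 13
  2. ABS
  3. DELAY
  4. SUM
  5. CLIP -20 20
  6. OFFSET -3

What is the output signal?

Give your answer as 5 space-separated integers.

Answer: -3 5 8 8 13

Derivation:
Input: [8, 3, 0, 5, 6]
Stage 1 (CLIP -7 13): clip(8,-7,13)=8, clip(3,-7,13)=3, clip(0,-7,13)=0, clip(5,-7,13)=5, clip(6,-7,13)=6 -> [8, 3, 0, 5, 6]
Stage 2 (ABS): |8|=8, |3|=3, |0|=0, |5|=5, |6|=6 -> [8, 3, 0, 5, 6]
Stage 3 (DELAY): [0, 8, 3, 0, 5] = [0, 8, 3, 0, 5] -> [0, 8, 3, 0, 5]
Stage 4 (SUM): sum[0..0]=0, sum[0..1]=8, sum[0..2]=11, sum[0..3]=11, sum[0..4]=16 -> [0, 8, 11, 11, 16]
Stage 5 (CLIP -20 20): clip(0,-20,20)=0, clip(8,-20,20)=8, clip(11,-20,20)=11, clip(11,-20,20)=11, clip(16,-20,20)=16 -> [0, 8, 11, 11, 16]
Stage 6 (OFFSET -3): 0+-3=-3, 8+-3=5, 11+-3=8, 11+-3=8, 16+-3=13 -> [-3, 5, 8, 8, 13]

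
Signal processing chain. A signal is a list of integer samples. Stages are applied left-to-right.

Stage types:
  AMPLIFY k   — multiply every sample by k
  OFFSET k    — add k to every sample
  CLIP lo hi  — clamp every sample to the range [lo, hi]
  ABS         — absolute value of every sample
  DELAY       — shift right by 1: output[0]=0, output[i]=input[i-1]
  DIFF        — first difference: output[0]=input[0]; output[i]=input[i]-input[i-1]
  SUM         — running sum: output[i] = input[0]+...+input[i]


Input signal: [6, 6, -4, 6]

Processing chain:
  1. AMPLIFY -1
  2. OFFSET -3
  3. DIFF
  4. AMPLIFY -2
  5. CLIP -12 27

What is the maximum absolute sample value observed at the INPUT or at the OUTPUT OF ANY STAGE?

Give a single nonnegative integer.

Input: [6, 6, -4, 6] (max |s|=6)
Stage 1 (AMPLIFY -1): 6*-1=-6, 6*-1=-6, -4*-1=4, 6*-1=-6 -> [-6, -6, 4, -6] (max |s|=6)
Stage 2 (OFFSET -3): -6+-3=-9, -6+-3=-9, 4+-3=1, -6+-3=-9 -> [-9, -9, 1, -9] (max |s|=9)
Stage 3 (DIFF): s[0]=-9, -9--9=0, 1--9=10, -9-1=-10 -> [-9, 0, 10, -10] (max |s|=10)
Stage 4 (AMPLIFY -2): -9*-2=18, 0*-2=0, 10*-2=-20, -10*-2=20 -> [18, 0, -20, 20] (max |s|=20)
Stage 5 (CLIP -12 27): clip(18,-12,27)=18, clip(0,-12,27)=0, clip(-20,-12,27)=-12, clip(20,-12,27)=20 -> [18, 0, -12, 20] (max |s|=20)
Overall max amplitude: 20

Answer: 20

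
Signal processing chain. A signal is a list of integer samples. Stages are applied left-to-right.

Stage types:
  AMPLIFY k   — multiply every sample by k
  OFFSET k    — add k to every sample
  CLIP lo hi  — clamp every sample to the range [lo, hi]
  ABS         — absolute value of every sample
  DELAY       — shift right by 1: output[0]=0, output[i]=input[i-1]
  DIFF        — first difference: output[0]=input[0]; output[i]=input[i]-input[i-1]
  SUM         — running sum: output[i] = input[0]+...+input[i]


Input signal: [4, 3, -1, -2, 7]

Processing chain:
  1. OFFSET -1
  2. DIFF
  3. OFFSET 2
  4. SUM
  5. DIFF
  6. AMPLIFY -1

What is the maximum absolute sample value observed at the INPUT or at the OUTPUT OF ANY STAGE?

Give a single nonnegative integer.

Input: [4, 3, -1, -2, 7] (max |s|=7)
Stage 1 (OFFSET -1): 4+-1=3, 3+-1=2, -1+-1=-2, -2+-1=-3, 7+-1=6 -> [3, 2, -2, -3, 6] (max |s|=6)
Stage 2 (DIFF): s[0]=3, 2-3=-1, -2-2=-4, -3--2=-1, 6--3=9 -> [3, -1, -4, -1, 9] (max |s|=9)
Stage 3 (OFFSET 2): 3+2=5, -1+2=1, -4+2=-2, -1+2=1, 9+2=11 -> [5, 1, -2, 1, 11] (max |s|=11)
Stage 4 (SUM): sum[0..0]=5, sum[0..1]=6, sum[0..2]=4, sum[0..3]=5, sum[0..4]=16 -> [5, 6, 4, 5, 16] (max |s|=16)
Stage 5 (DIFF): s[0]=5, 6-5=1, 4-6=-2, 5-4=1, 16-5=11 -> [5, 1, -2, 1, 11] (max |s|=11)
Stage 6 (AMPLIFY -1): 5*-1=-5, 1*-1=-1, -2*-1=2, 1*-1=-1, 11*-1=-11 -> [-5, -1, 2, -1, -11] (max |s|=11)
Overall max amplitude: 16

Answer: 16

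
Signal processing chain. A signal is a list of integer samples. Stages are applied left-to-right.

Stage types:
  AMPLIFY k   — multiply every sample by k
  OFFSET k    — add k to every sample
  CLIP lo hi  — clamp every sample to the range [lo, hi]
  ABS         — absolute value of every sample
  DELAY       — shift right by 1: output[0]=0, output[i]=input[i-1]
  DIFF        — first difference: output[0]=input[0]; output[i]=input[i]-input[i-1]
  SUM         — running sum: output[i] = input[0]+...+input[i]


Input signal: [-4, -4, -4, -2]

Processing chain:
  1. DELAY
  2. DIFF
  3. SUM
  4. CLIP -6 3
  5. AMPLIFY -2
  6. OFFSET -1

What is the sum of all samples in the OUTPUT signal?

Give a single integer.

Answer: 20

Derivation:
Input: [-4, -4, -4, -2]
Stage 1 (DELAY): [0, -4, -4, -4] = [0, -4, -4, -4] -> [0, -4, -4, -4]
Stage 2 (DIFF): s[0]=0, -4-0=-4, -4--4=0, -4--4=0 -> [0, -4, 0, 0]
Stage 3 (SUM): sum[0..0]=0, sum[0..1]=-4, sum[0..2]=-4, sum[0..3]=-4 -> [0, -4, -4, -4]
Stage 4 (CLIP -6 3): clip(0,-6,3)=0, clip(-4,-6,3)=-4, clip(-4,-6,3)=-4, clip(-4,-6,3)=-4 -> [0, -4, -4, -4]
Stage 5 (AMPLIFY -2): 0*-2=0, -4*-2=8, -4*-2=8, -4*-2=8 -> [0, 8, 8, 8]
Stage 6 (OFFSET -1): 0+-1=-1, 8+-1=7, 8+-1=7, 8+-1=7 -> [-1, 7, 7, 7]
Output sum: 20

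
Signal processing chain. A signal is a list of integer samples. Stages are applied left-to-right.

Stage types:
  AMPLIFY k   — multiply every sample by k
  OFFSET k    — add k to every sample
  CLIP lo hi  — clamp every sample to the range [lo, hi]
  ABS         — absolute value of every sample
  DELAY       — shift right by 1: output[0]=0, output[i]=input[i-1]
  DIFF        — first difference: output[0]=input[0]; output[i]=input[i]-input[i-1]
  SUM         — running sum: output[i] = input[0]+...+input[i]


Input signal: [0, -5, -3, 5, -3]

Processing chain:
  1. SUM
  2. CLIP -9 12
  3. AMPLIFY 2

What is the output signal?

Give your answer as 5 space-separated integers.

Input: [0, -5, -3, 5, -3]
Stage 1 (SUM): sum[0..0]=0, sum[0..1]=-5, sum[0..2]=-8, sum[0..3]=-3, sum[0..4]=-6 -> [0, -5, -8, -3, -6]
Stage 2 (CLIP -9 12): clip(0,-9,12)=0, clip(-5,-9,12)=-5, clip(-8,-9,12)=-8, clip(-3,-9,12)=-3, clip(-6,-9,12)=-6 -> [0, -5, -8, -3, -6]
Stage 3 (AMPLIFY 2): 0*2=0, -5*2=-10, -8*2=-16, -3*2=-6, -6*2=-12 -> [0, -10, -16, -6, -12]

Answer: 0 -10 -16 -6 -12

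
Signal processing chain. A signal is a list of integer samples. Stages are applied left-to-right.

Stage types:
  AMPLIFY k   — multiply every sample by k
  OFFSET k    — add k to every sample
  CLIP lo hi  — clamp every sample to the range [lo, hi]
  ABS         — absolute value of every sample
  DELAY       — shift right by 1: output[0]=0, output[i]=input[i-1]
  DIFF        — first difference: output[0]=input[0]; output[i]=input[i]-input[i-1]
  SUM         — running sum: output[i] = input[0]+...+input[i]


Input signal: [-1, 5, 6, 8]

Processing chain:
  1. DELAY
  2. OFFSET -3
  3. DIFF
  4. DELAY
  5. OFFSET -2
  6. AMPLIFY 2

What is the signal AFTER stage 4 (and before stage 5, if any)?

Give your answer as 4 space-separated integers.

Answer: 0 -3 -1 6

Derivation:
Input: [-1, 5, 6, 8]
Stage 1 (DELAY): [0, -1, 5, 6] = [0, -1, 5, 6] -> [0, -1, 5, 6]
Stage 2 (OFFSET -3): 0+-3=-3, -1+-3=-4, 5+-3=2, 6+-3=3 -> [-3, -4, 2, 3]
Stage 3 (DIFF): s[0]=-3, -4--3=-1, 2--4=6, 3-2=1 -> [-3, -1, 6, 1]
Stage 4 (DELAY): [0, -3, -1, 6] = [0, -3, -1, 6] -> [0, -3, -1, 6]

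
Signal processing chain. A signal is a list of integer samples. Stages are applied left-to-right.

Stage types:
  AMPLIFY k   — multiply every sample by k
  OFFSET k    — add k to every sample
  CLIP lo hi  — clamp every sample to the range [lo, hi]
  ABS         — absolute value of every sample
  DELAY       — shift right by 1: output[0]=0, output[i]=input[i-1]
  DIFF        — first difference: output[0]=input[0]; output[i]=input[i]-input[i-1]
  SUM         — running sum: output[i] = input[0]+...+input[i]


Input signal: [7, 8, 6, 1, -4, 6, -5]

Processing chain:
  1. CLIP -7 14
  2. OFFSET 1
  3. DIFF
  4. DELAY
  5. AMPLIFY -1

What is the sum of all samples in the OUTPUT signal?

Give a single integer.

Input: [7, 8, 6, 1, -4, 6, -5]
Stage 1 (CLIP -7 14): clip(7,-7,14)=7, clip(8,-7,14)=8, clip(6,-7,14)=6, clip(1,-7,14)=1, clip(-4,-7,14)=-4, clip(6,-7,14)=6, clip(-5,-7,14)=-5 -> [7, 8, 6, 1, -4, 6, -5]
Stage 2 (OFFSET 1): 7+1=8, 8+1=9, 6+1=7, 1+1=2, -4+1=-3, 6+1=7, -5+1=-4 -> [8, 9, 7, 2, -3, 7, -4]
Stage 3 (DIFF): s[0]=8, 9-8=1, 7-9=-2, 2-7=-5, -3-2=-5, 7--3=10, -4-7=-11 -> [8, 1, -2, -5, -5, 10, -11]
Stage 4 (DELAY): [0, 8, 1, -2, -5, -5, 10] = [0, 8, 1, -2, -5, -5, 10] -> [0, 8, 1, -2, -5, -5, 10]
Stage 5 (AMPLIFY -1): 0*-1=0, 8*-1=-8, 1*-1=-1, -2*-1=2, -5*-1=5, -5*-1=5, 10*-1=-10 -> [0, -8, -1, 2, 5, 5, -10]
Output sum: -7

Answer: -7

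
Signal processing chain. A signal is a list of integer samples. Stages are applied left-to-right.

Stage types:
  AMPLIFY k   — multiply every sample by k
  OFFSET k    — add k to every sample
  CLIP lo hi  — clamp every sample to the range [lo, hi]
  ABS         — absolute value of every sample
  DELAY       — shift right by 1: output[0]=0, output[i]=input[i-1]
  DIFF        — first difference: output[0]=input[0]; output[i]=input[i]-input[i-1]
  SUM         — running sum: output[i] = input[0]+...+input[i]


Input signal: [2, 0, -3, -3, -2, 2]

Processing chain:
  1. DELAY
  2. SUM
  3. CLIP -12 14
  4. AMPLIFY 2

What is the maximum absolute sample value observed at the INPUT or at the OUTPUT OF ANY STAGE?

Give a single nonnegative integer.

Input: [2, 0, -3, -3, -2, 2] (max |s|=3)
Stage 1 (DELAY): [0, 2, 0, -3, -3, -2] = [0, 2, 0, -3, -3, -2] -> [0, 2, 0, -3, -3, -2] (max |s|=3)
Stage 2 (SUM): sum[0..0]=0, sum[0..1]=2, sum[0..2]=2, sum[0..3]=-1, sum[0..4]=-4, sum[0..5]=-6 -> [0, 2, 2, -1, -4, -6] (max |s|=6)
Stage 3 (CLIP -12 14): clip(0,-12,14)=0, clip(2,-12,14)=2, clip(2,-12,14)=2, clip(-1,-12,14)=-1, clip(-4,-12,14)=-4, clip(-6,-12,14)=-6 -> [0, 2, 2, -1, -4, -6] (max |s|=6)
Stage 4 (AMPLIFY 2): 0*2=0, 2*2=4, 2*2=4, -1*2=-2, -4*2=-8, -6*2=-12 -> [0, 4, 4, -2, -8, -12] (max |s|=12)
Overall max amplitude: 12

Answer: 12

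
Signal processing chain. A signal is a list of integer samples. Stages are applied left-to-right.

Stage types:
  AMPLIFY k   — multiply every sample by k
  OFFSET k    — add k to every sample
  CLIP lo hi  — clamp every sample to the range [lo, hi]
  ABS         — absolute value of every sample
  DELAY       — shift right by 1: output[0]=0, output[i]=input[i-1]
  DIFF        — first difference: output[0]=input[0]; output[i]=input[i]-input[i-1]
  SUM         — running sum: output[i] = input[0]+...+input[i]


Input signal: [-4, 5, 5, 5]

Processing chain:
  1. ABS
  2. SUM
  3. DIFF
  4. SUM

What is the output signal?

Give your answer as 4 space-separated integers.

Input: [-4, 5, 5, 5]
Stage 1 (ABS): |-4|=4, |5|=5, |5|=5, |5|=5 -> [4, 5, 5, 5]
Stage 2 (SUM): sum[0..0]=4, sum[0..1]=9, sum[0..2]=14, sum[0..3]=19 -> [4, 9, 14, 19]
Stage 3 (DIFF): s[0]=4, 9-4=5, 14-9=5, 19-14=5 -> [4, 5, 5, 5]
Stage 4 (SUM): sum[0..0]=4, sum[0..1]=9, sum[0..2]=14, sum[0..3]=19 -> [4, 9, 14, 19]

Answer: 4 9 14 19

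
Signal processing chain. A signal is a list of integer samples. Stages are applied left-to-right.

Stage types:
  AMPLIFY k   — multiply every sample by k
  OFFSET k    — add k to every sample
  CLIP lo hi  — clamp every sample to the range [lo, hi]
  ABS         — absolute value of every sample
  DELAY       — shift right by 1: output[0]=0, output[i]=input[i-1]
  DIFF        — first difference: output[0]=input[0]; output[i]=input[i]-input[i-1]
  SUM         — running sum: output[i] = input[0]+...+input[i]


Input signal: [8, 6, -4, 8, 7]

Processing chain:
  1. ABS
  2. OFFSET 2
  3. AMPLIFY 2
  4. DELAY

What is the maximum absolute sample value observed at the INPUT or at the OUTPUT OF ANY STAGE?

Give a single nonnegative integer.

Answer: 20

Derivation:
Input: [8, 6, -4, 8, 7] (max |s|=8)
Stage 1 (ABS): |8|=8, |6|=6, |-4|=4, |8|=8, |7|=7 -> [8, 6, 4, 8, 7] (max |s|=8)
Stage 2 (OFFSET 2): 8+2=10, 6+2=8, 4+2=6, 8+2=10, 7+2=9 -> [10, 8, 6, 10, 9] (max |s|=10)
Stage 3 (AMPLIFY 2): 10*2=20, 8*2=16, 6*2=12, 10*2=20, 9*2=18 -> [20, 16, 12, 20, 18] (max |s|=20)
Stage 4 (DELAY): [0, 20, 16, 12, 20] = [0, 20, 16, 12, 20] -> [0, 20, 16, 12, 20] (max |s|=20)
Overall max amplitude: 20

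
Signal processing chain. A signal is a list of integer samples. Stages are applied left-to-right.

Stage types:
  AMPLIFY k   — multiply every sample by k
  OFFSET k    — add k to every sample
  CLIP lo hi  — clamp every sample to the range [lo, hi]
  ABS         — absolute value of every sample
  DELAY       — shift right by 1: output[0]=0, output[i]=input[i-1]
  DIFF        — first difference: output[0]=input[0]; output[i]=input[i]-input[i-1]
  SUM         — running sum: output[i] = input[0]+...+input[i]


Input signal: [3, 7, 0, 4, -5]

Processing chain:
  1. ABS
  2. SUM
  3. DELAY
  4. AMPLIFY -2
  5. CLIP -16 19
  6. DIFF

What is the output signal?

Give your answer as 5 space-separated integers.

Input: [3, 7, 0, 4, -5]
Stage 1 (ABS): |3|=3, |7|=7, |0|=0, |4|=4, |-5|=5 -> [3, 7, 0, 4, 5]
Stage 2 (SUM): sum[0..0]=3, sum[0..1]=10, sum[0..2]=10, sum[0..3]=14, sum[0..4]=19 -> [3, 10, 10, 14, 19]
Stage 3 (DELAY): [0, 3, 10, 10, 14] = [0, 3, 10, 10, 14] -> [0, 3, 10, 10, 14]
Stage 4 (AMPLIFY -2): 0*-2=0, 3*-2=-6, 10*-2=-20, 10*-2=-20, 14*-2=-28 -> [0, -6, -20, -20, -28]
Stage 5 (CLIP -16 19): clip(0,-16,19)=0, clip(-6,-16,19)=-6, clip(-20,-16,19)=-16, clip(-20,-16,19)=-16, clip(-28,-16,19)=-16 -> [0, -6, -16, -16, -16]
Stage 6 (DIFF): s[0]=0, -6-0=-6, -16--6=-10, -16--16=0, -16--16=0 -> [0, -6, -10, 0, 0]

Answer: 0 -6 -10 0 0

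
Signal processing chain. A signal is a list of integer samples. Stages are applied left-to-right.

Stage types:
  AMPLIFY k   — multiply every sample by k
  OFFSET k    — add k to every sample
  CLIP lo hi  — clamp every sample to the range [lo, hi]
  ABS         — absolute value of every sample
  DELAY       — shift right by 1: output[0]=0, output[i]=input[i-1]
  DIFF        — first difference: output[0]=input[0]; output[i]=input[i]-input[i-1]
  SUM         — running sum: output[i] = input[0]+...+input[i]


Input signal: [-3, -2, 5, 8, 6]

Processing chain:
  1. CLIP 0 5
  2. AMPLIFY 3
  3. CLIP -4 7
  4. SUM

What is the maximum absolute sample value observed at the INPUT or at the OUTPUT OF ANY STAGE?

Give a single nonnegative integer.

Input: [-3, -2, 5, 8, 6] (max |s|=8)
Stage 1 (CLIP 0 5): clip(-3,0,5)=0, clip(-2,0,5)=0, clip(5,0,5)=5, clip(8,0,5)=5, clip(6,0,5)=5 -> [0, 0, 5, 5, 5] (max |s|=5)
Stage 2 (AMPLIFY 3): 0*3=0, 0*3=0, 5*3=15, 5*3=15, 5*3=15 -> [0, 0, 15, 15, 15] (max |s|=15)
Stage 3 (CLIP -4 7): clip(0,-4,7)=0, clip(0,-4,7)=0, clip(15,-4,7)=7, clip(15,-4,7)=7, clip(15,-4,7)=7 -> [0, 0, 7, 7, 7] (max |s|=7)
Stage 4 (SUM): sum[0..0]=0, sum[0..1]=0, sum[0..2]=7, sum[0..3]=14, sum[0..4]=21 -> [0, 0, 7, 14, 21] (max |s|=21)
Overall max amplitude: 21

Answer: 21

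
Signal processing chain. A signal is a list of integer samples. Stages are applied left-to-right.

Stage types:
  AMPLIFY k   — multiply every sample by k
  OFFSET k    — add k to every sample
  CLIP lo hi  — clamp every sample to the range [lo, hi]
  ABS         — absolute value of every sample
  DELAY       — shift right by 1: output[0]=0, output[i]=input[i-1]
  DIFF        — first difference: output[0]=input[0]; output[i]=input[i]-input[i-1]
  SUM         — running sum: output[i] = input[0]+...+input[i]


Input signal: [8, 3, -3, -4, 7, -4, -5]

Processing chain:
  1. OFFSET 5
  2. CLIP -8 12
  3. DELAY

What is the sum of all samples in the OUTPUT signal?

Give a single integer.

Input: [8, 3, -3, -4, 7, -4, -5]
Stage 1 (OFFSET 5): 8+5=13, 3+5=8, -3+5=2, -4+5=1, 7+5=12, -4+5=1, -5+5=0 -> [13, 8, 2, 1, 12, 1, 0]
Stage 2 (CLIP -8 12): clip(13,-8,12)=12, clip(8,-8,12)=8, clip(2,-8,12)=2, clip(1,-8,12)=1, clip(12,-8,12)=12, clip(1,-8,12)=1, clip(0,-8,12)=0 -> [12, 8, 2, 1, 12, 1, 0]
Stage 3 (DELAY): [0, 12, 8, 2, 1, 12, 1] = [0, 12, 8, 2, 1, 12, 1] -> [0, 12, 8, 2, 1, 12, 1]
Output sum: 36

Answer: 36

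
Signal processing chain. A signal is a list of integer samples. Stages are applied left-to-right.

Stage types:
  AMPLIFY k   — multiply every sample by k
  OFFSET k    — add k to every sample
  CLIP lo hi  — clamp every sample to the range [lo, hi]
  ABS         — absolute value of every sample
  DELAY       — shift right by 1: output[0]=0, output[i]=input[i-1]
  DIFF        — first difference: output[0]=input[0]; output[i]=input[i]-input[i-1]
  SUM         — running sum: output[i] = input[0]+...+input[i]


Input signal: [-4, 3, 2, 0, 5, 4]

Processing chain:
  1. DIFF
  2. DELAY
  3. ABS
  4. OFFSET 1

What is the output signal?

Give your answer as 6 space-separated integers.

Answer: 1 5 8 2 3 6

Derivation:
Input: [-4, 3, 2, 0, 5, 4]
Stage 1 (DIFF): s[0]=-4, 3--4=7, 2-3=-1, 0-2=-2, 5-0=5, 4-5=-1 -> [-4, 7, -1, -2, 5, -1]
Stage 2 (DELAY): [0, -4, 7, -1, -2, 5] = [0, -4, 7, -1, -2, 5] -> [0, -4, 7, -1, -2, 5]
Stage 3 (ABS): |0|=0, |-4|=4, |7|=7, |-1|=1, |-2|=2, |5|=5 -> [0, 4, 7, 1, 2, 5]
Stage 4 (OFFSET 1): 0+1=1, 4+1=5, 7+1=8, 1+1=2, 2+1=3, 5+1=6 -> [1, 5, 8, 2, 3, 6]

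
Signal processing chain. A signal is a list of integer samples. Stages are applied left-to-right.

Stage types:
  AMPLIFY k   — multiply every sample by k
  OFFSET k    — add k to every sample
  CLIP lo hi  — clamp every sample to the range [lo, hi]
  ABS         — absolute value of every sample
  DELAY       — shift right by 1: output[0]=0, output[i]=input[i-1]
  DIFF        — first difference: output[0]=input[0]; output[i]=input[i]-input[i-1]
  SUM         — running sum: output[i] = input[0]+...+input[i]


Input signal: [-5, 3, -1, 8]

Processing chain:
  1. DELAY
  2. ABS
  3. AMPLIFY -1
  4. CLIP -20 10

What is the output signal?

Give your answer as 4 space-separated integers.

Input: [-5, 3, -1, 8]
Stage 1 (DELAY): [0, -5, 3, -1] = [0, -5, 3, -1] -> [0, -5, 3, -1]
Stage 2 (ABS): |0|=0, |-5|=5, |3|=3, |-1|=1 -> [0, 5, 3, 1]
Stage 3 (AMPLIFY -1): 0*-1=0, 5*-1=-5, 3*-1=-3, 1*-1=-1 -> [0, -5, -3, -1]
Stage 4 (CLIP -20 10): clip(0,-20,10)=0, clip(-5,-20,10)=-5, clip(-3,-20,10)=-3, clip(-1,-20,10)=-1 -> [0, -5, -3, -1]

Answer: 0 -5 -3 -1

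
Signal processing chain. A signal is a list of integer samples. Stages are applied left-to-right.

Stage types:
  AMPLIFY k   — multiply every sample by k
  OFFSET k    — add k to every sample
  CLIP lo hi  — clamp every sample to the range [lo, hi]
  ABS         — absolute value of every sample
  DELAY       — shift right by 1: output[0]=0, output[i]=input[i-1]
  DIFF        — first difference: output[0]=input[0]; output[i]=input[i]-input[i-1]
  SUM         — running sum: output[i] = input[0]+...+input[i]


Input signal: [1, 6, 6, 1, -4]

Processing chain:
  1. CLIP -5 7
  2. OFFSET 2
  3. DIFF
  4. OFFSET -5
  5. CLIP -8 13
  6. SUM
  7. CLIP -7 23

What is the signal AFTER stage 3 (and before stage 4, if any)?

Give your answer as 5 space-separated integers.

Input: [1, 6, 6, 1, -4]
Stage 1 (CLIP -5 7): clip(1,-5,7)=1, clip(6,-5,7)=6, clip(6,-5,7)=6, clip(1,-5,7)=1, clip(-4,-5,7)=-4 -> [1, 6, 6, 1, -4]
Stage 2 (OFFSET 2): 1+2=3, 6+2=8, 6+2=8, 1+2=3, -4+2=-2 -> [3, 8, 8, 3, -2]
Stage 3 (DIFF): s[0]=3, 8-3=5, 8-8=0, 3-8=-5, -2-3=-5 -> [3, 5, 0, -5, -5]

Answer: 3 5 0 -5 -5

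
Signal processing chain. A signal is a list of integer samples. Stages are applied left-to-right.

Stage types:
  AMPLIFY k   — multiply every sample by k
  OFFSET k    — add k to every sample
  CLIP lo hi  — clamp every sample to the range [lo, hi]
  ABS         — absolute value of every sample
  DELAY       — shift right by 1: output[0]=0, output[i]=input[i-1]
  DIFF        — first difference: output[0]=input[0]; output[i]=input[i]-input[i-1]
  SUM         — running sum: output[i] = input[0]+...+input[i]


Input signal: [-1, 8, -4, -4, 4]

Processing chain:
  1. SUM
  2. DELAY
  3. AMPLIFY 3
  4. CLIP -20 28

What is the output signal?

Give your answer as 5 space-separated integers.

Input: [-1, 8, -4, -4, 4]
Stage 1 (SUM): sum[0..0]=-1, sum[0..1]=7, sum[0..2]=3, sum[0..3]=-1, sum[0..4]=3 -> [-1, 7, 3, -1, 3]
Stage 2 (DELAY): [0, -1, 7, 3, -1] = [0, -1, 7, 3, -1] -> [0, -1, 7, 3, -1]
Stage 3 (AMPLIFY 3): 0*3=0, -1*3=-3, 7*3=21, 3*3=9, -1*3=-3 -> [0, -3, 21, 9, -3]
Stage 4 (CLIP -20 28): clip(0,-20,28)=0, clip(-3,-20,28)=-3, clip(21,-20,28)=21, clip(9,-20,28)=9, clip(-3,-20,28)=-3 -> [0, -3, 21, 9, -3]

Answer: 0 -3 21 9 -3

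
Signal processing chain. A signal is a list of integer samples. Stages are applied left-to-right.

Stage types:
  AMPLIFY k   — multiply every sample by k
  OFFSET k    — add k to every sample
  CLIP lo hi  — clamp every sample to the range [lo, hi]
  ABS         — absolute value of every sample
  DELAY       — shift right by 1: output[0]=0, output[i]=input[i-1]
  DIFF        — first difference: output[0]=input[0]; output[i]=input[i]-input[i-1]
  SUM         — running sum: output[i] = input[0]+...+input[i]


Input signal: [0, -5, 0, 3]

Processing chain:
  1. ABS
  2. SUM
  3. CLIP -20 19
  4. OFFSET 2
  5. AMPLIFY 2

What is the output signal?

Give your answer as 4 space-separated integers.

Answer: 4 14 14 20

Derivation:
Input: [0, -5, 0, 3]
Stage 1 (ABS): |0|=0, |-5|=5, |0|=0, |3|=3 -> [0, 5, 0, 3]
Stage 2 (SUM): sum[0..0]=0, sum[0..1]=5, sum[0..2]=5, sum[0..3]=8 -> [0, 5, 5, 8]
Stage 3 (CLIP -20 19): clip(0,-20,19)=0, clip(5,-20,19)=5, clip(5,-20,19)=5, clip(8,-20,19)=8 -> [0, 5, 5, 8]
Stage 4 (OFFSET 2): 0+2=2, 5+2=7, 5+2=7, 8+2=10 -> [2, 7, 7, 10]
Stage 5 (AMPLIFY 2): 2*2=4, 7*2=14, 7*2=14, 10*2=20 -> [4, 14, 14, 20]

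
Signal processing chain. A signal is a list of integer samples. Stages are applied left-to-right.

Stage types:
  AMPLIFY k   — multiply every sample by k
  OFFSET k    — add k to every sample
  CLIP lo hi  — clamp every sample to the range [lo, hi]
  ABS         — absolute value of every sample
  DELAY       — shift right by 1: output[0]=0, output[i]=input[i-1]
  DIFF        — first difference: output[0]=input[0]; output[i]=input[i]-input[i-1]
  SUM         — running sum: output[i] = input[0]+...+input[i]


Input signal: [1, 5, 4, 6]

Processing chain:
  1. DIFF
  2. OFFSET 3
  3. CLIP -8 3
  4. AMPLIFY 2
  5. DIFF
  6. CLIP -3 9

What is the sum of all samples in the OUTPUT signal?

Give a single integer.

Answer: 6

Derivation:
Input: [1, 5, 4, 6]
Stage 1 (DIFF): s[0]=1, 5-1=4, 4-5=-1, 6-4=2 -> [1, 4, -1, 2]
Stage 2 (OFFSET 3): 1+3=4, 4+3=7, -1+3=2, 2+3=5 -> [4, 7, 2, 5]
Stage 3 (CLIP -8 3): clip(4,-8,3)=3, clip(7,-8,3)=3, clip(2,-8,3)=2, clip(5,-8,3)=3 -> [3, 3, 2, 3]
Stage 4 (AMPLIFY 2): 3*2=6, 3*2=6, 2*2=4, 3*2=6 -> [6, 6, 4, 6]
Stage 5 (DIFF): s[0]=6, 6-6=0, 4-6=-2, 6-4=2 -> [6, 0, -2, 2]
Stage 6 (CLIP -3 9): clip(6,-3,9)=6, clip(0,-3,9)=0, clip(-2,-3,9)=-2, clip(2,-3,9)=2 -> [6, 0, -2, 2]
Output sum: 6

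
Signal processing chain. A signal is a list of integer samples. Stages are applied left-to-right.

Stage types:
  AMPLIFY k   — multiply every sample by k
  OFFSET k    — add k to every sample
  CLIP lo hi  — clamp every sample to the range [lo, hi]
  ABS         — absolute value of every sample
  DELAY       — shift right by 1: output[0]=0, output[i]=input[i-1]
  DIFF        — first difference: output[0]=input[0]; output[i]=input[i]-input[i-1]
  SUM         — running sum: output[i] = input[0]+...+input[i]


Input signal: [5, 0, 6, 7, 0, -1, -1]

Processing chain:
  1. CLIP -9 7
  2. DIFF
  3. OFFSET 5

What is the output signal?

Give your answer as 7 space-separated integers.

Input: [5, 0, 6, 7, 0, -1, -1]
Stage 1 (CLIP -9 7): clip(5,-9,7)=5, clip(0,-9,7)=0, clip(6,-9,7)=6, clip(7,-9,7)=7, clip(0,-9,7)=0, clip(-1,-9,7)=-1, clip(-1,-9,7)=-1 -> [5, 0, 6, 7, 0, -1, -1]
Stage 2 (DIFF): s[0]=5, 0-5=-5, 6-0=6, 7-6=1, 0-7=-7, -1-0=-1, -1--1=0 -> [5, -5, 6, 1, -7, -1, 0]
Stage 3 (OFFSET 5): 5+5=10, -5+5=0, 6+5=11, 1+5=6, -7+5=-2, -1+5=4, 0+5=5 -> [10, 0, 11, 6, -2, 4, 5]

Answer: 10 0 11 6 -2 4 5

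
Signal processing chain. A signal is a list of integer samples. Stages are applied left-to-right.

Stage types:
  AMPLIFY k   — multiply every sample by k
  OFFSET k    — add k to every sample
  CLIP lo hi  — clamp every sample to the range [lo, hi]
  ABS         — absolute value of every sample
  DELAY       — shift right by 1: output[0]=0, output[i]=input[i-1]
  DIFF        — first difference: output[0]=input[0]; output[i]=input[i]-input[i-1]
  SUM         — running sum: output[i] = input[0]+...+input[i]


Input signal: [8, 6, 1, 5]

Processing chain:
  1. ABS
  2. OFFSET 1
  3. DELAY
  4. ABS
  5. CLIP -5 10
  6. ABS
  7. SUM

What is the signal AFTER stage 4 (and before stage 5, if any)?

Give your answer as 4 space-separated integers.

Answer: 0 9 7 2

Derivation:
Input: [8, 6, 1, 5]
Stage 1 (ABS): |8|=8, |6|=6, |1|=1, |5|=5 -> [8, 6, 1, 5]
Stage 2 (OFFSET 1): 8+1=9, 6+1=7, 1+1=2, 5+1=6 -> [9, 7, 2, 6]
Stage 3 (DELAY): [0, 9, 7, 2] = [0, 9, 7, 2] -> [0, 9, 7, 2]
Stage 4 (ABS): |0|=0, |9|=9, |7|=7, |2|=2 -> [0, 9, 7, 2]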